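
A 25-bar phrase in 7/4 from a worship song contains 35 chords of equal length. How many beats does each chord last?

25 bars × 7 beats/bar = 175 beats total.
175 beats ÷ 35 chords = 5 beats per chord.

5 beats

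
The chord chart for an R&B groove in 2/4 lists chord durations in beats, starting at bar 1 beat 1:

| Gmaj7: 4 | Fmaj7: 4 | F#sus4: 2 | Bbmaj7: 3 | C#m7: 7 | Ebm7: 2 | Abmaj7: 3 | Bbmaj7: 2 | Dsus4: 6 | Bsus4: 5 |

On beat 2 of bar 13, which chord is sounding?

Bbmaj7

Beat 2 of bar 13 is beat (13−1)×2 + 2 = 26 overall.
Running totals: Gmaj7 ends at 4, Fmaj7 ends at 8, F#sus4 ends at 10, Bbmaj7 ends at 13, C#m7 ends at 20, Ebm7 ends at 22, Abmaj7 ends at 25, Bbmaj7 ends at 27.
Beat 26 falls within Bbmaj7.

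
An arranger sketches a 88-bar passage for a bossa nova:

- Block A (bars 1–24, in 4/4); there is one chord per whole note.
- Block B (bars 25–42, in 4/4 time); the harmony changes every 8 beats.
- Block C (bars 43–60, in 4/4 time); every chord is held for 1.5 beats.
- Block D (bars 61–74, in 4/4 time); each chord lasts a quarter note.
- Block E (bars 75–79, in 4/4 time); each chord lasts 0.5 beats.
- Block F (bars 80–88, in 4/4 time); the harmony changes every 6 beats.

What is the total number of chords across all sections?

183 chords

A: 24 bars × 4 beats = 96 beats; 4 beats/chord → 24 chords.
B: 18 bars × 4 beats = 72 beats; 8 beats/chord → 9 chords.
C: 18 bars × 4 beats = 72 beats; 1.5 beats/chord → 48 chords.
D: 14 bars × 4 beats = 56 beats; 1 beat/chord → 56 chords.
E: 5 bars × 4 beats = 20 beats; 0.5 beats/chord → 40 chords.
F: 9 bars × 4 beats = 36 beats; 6 beats/chord → 6 chords.
Total: 24 + 9 + 48 + 56 + 40 + 6 = 183.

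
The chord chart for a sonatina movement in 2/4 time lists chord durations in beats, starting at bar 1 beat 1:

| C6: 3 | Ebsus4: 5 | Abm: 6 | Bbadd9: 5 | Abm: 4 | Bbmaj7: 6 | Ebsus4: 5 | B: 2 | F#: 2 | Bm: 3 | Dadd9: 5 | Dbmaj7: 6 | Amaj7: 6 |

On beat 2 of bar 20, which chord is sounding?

Bm

Beat 2 of bar 20 is beat (20−1)×2 + 2 = 40 overall.
Running totals: C6 ends at 3, Ebsus4 ends at 8, Abm ends at 14, Bbadd9 ends at 19, Abm ends at 23, Bbmaj7 ends at 29, Ebsus4 ends at 34, B ends at 36, F# ends at 38, Bm ends at 41.
Beat 40 falls within Bm.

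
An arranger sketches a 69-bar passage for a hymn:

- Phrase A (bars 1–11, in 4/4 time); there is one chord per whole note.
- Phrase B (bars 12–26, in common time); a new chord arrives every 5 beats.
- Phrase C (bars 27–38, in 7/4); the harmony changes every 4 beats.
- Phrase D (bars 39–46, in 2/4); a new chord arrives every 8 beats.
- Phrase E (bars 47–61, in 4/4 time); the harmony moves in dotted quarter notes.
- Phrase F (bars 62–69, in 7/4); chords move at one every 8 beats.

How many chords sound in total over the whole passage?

93 chords

A has 44 beats and chords last 4 each, so 11 chords.
B has 60 beats and chords last 5 each, so 12 chords.
C has 84 beats and chords last 4 each, so 21 chords.
D has 16 beats and chords last 8 each, so 2 chords.
E has 60 beats and chords last 1.5 each, so 40 chords.
F has 56 beats and chords last 8 each, so 7 chords.
Total: 11 + 12 + 21 + 2 + 40 + 7 = 93.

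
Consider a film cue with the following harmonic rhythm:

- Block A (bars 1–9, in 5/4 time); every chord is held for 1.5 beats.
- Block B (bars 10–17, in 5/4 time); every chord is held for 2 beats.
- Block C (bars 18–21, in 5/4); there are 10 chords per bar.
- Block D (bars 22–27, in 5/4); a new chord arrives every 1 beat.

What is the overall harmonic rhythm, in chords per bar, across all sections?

A: 9 × 5 = 45 beats ÷ 1.5 = 30 chords.
B: 8 × 5 = 40 beats ÷ 2 = 20 chords.
C: 4 × 5 = 20 beats ÷ 0.5 = 40 chords.
D: 6 × 5 = 30 beats ÷ 1 = 30 chords.
Overall: 120 chords over 27 bars → 120/27 = 40/9 chords per bar.

40/9 chords per bar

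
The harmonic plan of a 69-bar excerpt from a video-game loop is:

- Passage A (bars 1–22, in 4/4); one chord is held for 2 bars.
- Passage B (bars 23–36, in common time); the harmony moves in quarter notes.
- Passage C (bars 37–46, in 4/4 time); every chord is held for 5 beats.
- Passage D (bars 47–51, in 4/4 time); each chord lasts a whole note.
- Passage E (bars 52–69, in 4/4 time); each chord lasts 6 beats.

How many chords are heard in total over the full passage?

A has 88 beats and chords last 8 each, so 11 chords.
B has 56 beats and chords last 1 each, so 56 chords.
C has 40 beats and chords last 5 each, so 8 chords.
D has 20 beats and chords last 4 each, so 5 chords.
E has 72 beats and chords last 6 each, so 12 chords.
Total: 11 + 56 + 8 + 5 + 12 = 92.

92 chords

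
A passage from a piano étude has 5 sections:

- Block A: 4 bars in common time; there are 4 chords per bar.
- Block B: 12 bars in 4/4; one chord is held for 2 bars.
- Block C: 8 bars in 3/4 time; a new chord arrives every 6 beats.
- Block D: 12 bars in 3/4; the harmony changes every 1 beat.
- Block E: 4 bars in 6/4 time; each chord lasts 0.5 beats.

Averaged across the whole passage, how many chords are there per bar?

2.75 chords per bar

A: 4 × 4 = 16 beats ÷ 1 = 16 chords.
B: 12 × 4 = 48 beats ÷ 8 = 6 chords.
C: 8 × 3 = 24 beats ÷ 6 = 4 chords.
D: 12 × 3 = 36 beats ÷ 1 = 36 chords.
E: 4 × 6 = 24 beats ÷ 0.5 = 48 chords.
Overall: 110 chords over 40 bars → 110/40 = 2.75 chords per bar.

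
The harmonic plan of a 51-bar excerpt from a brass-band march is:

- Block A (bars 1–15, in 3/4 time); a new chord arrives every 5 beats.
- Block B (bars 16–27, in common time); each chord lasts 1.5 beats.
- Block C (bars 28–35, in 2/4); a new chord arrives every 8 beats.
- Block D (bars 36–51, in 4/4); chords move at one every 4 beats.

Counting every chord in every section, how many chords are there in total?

59 chords

A has 45 beats and chords last 5 each, so 9 chords.
B has 48 beats and chords last 1.5 each, so 32 chords.
C has 16 beats and chords last 8 each, so 2 chords.
D has 64 beats and chords last 4 each, so 16 chords.
Total: 9 + 32 + 2 + 16 = 59.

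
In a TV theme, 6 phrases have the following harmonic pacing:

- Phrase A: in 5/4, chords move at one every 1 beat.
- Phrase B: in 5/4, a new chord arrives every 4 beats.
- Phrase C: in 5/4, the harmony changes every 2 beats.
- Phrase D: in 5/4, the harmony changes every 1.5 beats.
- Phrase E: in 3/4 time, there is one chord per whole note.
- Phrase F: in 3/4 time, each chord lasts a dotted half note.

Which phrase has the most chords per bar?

Phrase A

A: 5 beats/bar ÷ 1 beat/chord = 5 chords/bar.
B: 5 beats/bar ÷ 4 beats/chord = 1.25 chords/bar.
C: 5 beats/bar ÷ 2 beats/chord = 2.5 chords/bar.
D: 5 beats/bar ÷ 1.5 beats/chord = 10/3 chords/bar.
E: 3 beats/bar ÷ 4 beats/chord = 0.75 chords/bar.
F: 3 beats/bar ÷ 3 beats/chord = 1 chord/bar.
Fastest is A at 5 chords/bar.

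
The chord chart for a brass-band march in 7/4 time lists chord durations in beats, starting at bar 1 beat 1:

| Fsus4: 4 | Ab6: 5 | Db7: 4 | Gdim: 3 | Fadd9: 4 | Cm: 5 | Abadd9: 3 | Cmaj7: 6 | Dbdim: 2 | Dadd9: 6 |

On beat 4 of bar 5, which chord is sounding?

Cmaj7

Beat 4 of bar 5 is beat (5−1)×7 + 4 = 32 overall.
Running totals: Fsus4 ends at 4, Ab6 ends at 9, Db7 ends at 13, Gdim ends at 16, Fadd9 ends at 20, Cm ends at 25, Abadd9 ends at 28, Cmaj7 ends at 34.
Beat 32 falls within Cmaj7.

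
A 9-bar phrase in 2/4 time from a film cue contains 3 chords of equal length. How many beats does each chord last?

6 beats

9 bars × 2 beats/bar = 18 beats total.
18 beats ÷ 3 chords = 6 beats per chord.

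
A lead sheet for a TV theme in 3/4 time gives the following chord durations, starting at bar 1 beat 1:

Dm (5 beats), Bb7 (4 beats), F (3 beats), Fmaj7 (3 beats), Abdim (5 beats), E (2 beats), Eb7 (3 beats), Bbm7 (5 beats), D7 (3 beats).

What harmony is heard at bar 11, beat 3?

Beat 3 of bar 11 is beat (11−1)×3 + 3 = 33 overall.
Running totals: Dm ends at 5, Bb7 ends at 9, F ends at 12, Fmaj7 ends at 15, Abdim ends at 20, E ends at 22, Eb7 ends at 25, Bbm7 ends at 30, D7 ends at 33.
Beat 33 falls within D7.

D7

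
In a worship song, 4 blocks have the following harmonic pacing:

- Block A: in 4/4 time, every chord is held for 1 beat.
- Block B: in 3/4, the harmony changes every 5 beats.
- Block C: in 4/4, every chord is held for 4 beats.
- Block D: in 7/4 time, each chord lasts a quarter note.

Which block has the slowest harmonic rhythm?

Block B

A: each chord is 1 beat in 4/4, so 4 per bar.
B: each chord is 5 beats in 3/4, so 0.6 per bar.
C: each chord is 4 beats in 4/4, so 1 per bar.
D: each chord is 1 beat in 7/4, so 7 per bar.
Slowest is B at 0.6 chords/bar.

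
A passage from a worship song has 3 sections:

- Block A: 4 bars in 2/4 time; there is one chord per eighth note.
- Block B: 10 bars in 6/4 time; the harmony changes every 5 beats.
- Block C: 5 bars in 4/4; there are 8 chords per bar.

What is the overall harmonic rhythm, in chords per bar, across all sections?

68/19 chords per bar

A: 4 bars of 2 beats is 8 beats; at 0.5 beats each that's 16 chords.
B: 10 bars of 6 beats is 60 beats; at 5 beats each that's 12 chords.
C: 5 bars of 4 beats is 20 beats; at 0.5 beats each that's 40 chords.
Overall: 68 chords over 19 bars → 68/19 = 68/19 chords per bar.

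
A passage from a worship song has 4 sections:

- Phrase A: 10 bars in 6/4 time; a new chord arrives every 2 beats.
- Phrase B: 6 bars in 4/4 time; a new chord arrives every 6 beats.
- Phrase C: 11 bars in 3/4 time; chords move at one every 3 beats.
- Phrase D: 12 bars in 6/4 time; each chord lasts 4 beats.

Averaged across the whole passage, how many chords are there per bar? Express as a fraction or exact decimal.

21/13 chords per bar

A: 10 bars of 6 beats is 60 beats; at 2 beats each that's 30 chords.
B: 6 bars of 4 beats is 24 beats; at 6 beats each that's 4 chords.
C: 11 bars of 3 beats is 33 beats; at 3 beats each that's 11 chords.
D: 12 bars of 6 beats is 72 beats; at 4 beats each that's 18 chords.
Overall: 63 chords over 39 bars → 63/39 = 21/13 chords per bar.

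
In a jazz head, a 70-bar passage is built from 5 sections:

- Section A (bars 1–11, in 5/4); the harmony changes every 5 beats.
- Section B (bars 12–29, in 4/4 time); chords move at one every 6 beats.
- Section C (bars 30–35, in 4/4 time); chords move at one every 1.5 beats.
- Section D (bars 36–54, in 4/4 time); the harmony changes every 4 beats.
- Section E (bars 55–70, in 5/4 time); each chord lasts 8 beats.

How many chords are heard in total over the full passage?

A: 11 bars × 5 beats = 55 beats; 5 beats/chord → 11 chords.
B: 18 bars × 4 beats = 72 beats; 6 beats/chord → 12 chords.
C: 6 bars × 4 beats = 24 beats; 1.5 beats/chord → 16 chords.
D: 19 bars × 4 beats = 76 beats; 4 beats/chord → 19 chords.
E: 16 bars × 5 beats = 80 beats; 8 beats/chord → 10 chords.
Total: 11 + 12 + 16 + 19 + 10 = 68.

68 chords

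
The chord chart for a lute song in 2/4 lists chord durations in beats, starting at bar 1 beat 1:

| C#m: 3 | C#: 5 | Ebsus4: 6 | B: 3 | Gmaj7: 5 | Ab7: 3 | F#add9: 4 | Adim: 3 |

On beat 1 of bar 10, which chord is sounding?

Gmaj7

Beat 1 of bar 10 is beat (10−1)×2 + 1 = 19 overall.
Running totals: C#m ends at 3, C# ends at 8, Ebsus4 ends at 14, B ends at 17, Gmaj7 ends at 22.
Beat 19 falls within Gmaj7.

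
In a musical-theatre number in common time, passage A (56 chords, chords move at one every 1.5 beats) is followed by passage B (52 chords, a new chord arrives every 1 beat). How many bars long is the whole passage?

34 bars

A: 56 × 1.5 = 84 beats = 21 bars.
B: 52 × 1 = 52 beats = 13 bars.
Total: 21 + 13 = 34 bars.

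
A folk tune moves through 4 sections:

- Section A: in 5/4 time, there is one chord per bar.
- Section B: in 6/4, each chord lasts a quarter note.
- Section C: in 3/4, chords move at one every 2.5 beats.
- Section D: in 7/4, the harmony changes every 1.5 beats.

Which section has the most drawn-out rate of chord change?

Section A

A: 5 beats/bar ÷ 5 beats/chord = 1 chord/bar.
B: 6 beats/bar ÷ 1 beat/chord = 6 chords/bar.
C: 3 beats/bar ÷ 2.5 beats/chord = 1.2 chords/bar.
D: 7 beats/bar ÷ 1.5 beats/chord = 14/3 chords/bar.
Slowest is A at 1 chords/bar.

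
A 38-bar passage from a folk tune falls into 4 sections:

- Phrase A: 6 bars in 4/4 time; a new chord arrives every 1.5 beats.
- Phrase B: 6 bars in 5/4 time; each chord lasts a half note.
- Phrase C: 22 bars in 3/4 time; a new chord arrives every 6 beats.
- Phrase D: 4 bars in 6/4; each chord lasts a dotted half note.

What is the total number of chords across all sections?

50 chords

A has 24 beats and chords last 1.5 each, so 16 chords.
B has 30 beats and chords last 2 each, so 15 chords.
C has 66 beats and chords last 6 each, so 11 chords.
D has 24 beats and chords last 3 each, so 8 chords.
Total: 16 + 15 + 11 + 8 = 50.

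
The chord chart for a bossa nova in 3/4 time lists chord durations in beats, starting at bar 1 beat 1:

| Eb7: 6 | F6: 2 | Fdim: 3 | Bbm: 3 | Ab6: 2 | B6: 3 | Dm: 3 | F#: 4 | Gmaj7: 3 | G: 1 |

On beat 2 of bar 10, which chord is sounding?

Beat 2 of bar 10 is beat (10−1)×3 + 2 = 29 overall.
Running totals: Eb7 ends at 6, F6 ends at 8, Fdim ends at 11, Bbm ends at 14, Ab6 ends at 16, B6 ends at 19, Dm ends at 22, F# ends at 26, Gmaj7 ends at 29.
Beat 29 falls within Gmaj7.

Gmaj7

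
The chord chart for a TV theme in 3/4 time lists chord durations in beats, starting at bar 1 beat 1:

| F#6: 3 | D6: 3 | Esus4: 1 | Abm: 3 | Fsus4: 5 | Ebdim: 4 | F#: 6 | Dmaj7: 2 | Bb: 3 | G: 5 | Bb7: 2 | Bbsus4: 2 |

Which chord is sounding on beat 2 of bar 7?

F#

Beat 2 of bar 7 is beat (7−1)×3 + 2 = 20 overall.
Running totals: F#6 ends at 3, D6 ends at 6, Esus4 ends at 7, Abm ends at 10, Fsus4 ends at 15, Ebdim ends at 19, F# ends at 25.
Beat 20 falls within F#.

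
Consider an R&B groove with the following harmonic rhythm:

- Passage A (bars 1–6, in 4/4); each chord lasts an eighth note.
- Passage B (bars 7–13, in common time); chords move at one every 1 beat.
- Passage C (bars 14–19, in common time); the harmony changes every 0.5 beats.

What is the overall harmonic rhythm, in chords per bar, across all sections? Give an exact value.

A: 6 bars of 4 beats is 24 beats; at 0.5 beats each that's 48 chords.
B: 7 bars of 4 beats is 28 beats; at 1 beat each that's 28 chords.
C: 6 bars of 4 beats is 24 beats; at 0.5 beats each that's 48 chords.
Overall: 124 chords over 19 bars → 124/19 = 124/19 chords per bar.

124/19 chords per bar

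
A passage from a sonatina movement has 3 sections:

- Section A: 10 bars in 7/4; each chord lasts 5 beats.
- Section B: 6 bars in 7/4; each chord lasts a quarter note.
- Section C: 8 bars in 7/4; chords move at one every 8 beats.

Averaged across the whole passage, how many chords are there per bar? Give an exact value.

A: 10 bars of 7 beats is 70 beats; at 5 beats each that's 14 chords.
B: 6 bars of 7 beats is 42 beats; at 1 beat each that's 42 chords.
C: 8 bars of 7 beats is 56 beats; at 8 beats each that's 7 chords.
Overall: 63 chords over 24 bars → 63/24 = 2.625 chords per bar.

2.625 chords per bar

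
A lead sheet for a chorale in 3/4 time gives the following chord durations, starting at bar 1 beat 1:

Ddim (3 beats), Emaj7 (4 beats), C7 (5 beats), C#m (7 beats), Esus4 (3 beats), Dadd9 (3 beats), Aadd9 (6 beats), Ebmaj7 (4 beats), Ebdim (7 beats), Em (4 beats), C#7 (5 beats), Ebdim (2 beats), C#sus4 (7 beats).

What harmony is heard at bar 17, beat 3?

C#7

Beat 3 of bar 17 is beat (17−1)×3 + 3 = 51 overall.
Running totals: Ddim ends at 3, Emaj7 ends at 7, C7 ends at 12, C#m ends at 19, Esus4 ends at 22, Dadd9 ends at 25, Aadd9 ends at 31, Ebmaj7 ends at 35, Ebdim ends at 42, Em ends at 46, C#7 ends at 51.
Beat 51 falls within C#7.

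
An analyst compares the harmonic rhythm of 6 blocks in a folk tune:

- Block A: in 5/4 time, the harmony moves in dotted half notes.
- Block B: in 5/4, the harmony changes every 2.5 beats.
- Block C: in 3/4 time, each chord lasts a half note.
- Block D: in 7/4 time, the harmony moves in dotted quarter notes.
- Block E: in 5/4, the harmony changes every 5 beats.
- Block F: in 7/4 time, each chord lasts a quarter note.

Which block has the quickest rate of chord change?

Block F

A: 5/3 = 5/3 chords/bar.
B: 5/2.5 = 2 chords/bar.
C: 3/2 = 1.5 chords/bar.
D: 7/1.5 = 14/3 chords/bar.
E: 5/5 = 1 chord/bar.
F: 7/1 = 7 chords/bar.
Fastest is F at 7 chords/bar.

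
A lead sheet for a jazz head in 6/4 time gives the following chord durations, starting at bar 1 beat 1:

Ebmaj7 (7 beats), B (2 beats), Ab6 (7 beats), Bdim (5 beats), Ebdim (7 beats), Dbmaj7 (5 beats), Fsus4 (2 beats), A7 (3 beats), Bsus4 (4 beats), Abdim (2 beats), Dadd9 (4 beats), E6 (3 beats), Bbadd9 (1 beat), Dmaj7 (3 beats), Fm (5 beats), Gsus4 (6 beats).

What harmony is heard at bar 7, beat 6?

Beat 6 of bar 7 is beat (7−1)×6 + 6 = 42 overall.
Running totals: Ebmaj7 ends at 7, B ends at 9, Ab6 ends at 16, Bdim ends at 21, Ebdim ends at 28, Dbmaj7 ends at 33, Fsus4 ends at 35, A7 ends at 38, Bsus4 ends at 42.
Beat 42 falls within Bsus4.

Bsus4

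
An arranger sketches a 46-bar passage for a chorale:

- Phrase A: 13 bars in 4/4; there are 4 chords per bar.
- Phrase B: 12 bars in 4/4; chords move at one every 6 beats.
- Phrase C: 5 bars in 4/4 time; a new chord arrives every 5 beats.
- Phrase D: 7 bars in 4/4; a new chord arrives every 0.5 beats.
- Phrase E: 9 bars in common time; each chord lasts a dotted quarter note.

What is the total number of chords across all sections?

144 chords

A: 13·4 = 52 beats, 52/1 = 52 chords.
B: 12·4 = 48 beats, 48/6 = 8 chords.
C: 5·4 = 20 beats, 20/5 = 4 chords.
D: 7·4 = 28 beats, 28/0.5 = 56 chords.
E: 9·4 = 36 beats, 36/1.5 = 24 chords.
Total: 52 + 8 + 4 + 56 + 24 = 144.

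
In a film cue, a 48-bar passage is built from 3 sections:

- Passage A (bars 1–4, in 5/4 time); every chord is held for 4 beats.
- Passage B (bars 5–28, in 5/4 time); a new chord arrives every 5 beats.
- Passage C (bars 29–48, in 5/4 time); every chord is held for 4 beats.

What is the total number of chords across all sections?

A: 4·5 = 20 beats, 20/4 = 5 chords.
B: 24·5 = 120 beats, 120/5 = 24 chords.
C: 20·5 = 100 beats, 100/4 = 25 chords.
Total: 5 + 24 + 25 = 54.

54 chords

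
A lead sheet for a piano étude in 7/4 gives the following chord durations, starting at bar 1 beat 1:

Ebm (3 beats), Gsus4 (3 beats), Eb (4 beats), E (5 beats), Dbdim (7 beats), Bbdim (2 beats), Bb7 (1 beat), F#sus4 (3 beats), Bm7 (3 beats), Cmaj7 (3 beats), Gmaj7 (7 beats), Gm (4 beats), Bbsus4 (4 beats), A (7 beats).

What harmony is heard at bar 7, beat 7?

Beat 7 of bar 7 is beat (7−1)×7 + 7 = 49 overall.
Running totals: Ebm ends at 3, Gsus4 ends at 6, Eb ends at 10, E ends at 15, Dbdim ends at 22, Bbdim ends at 24, Bb7 ends at 25, F#sus4 ends at 28, Bm7 ends at 31, Cmaj7 ends at 34, Gmaj7 ends at 41, Gm ends at 45, Bbsus4 ends at 49.
Beat 49 falls within Bbsus4.

Bbsus4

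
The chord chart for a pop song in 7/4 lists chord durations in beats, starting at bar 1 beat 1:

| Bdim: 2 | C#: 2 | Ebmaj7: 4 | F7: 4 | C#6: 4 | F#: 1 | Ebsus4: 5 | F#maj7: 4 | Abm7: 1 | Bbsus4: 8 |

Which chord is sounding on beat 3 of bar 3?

Beat 3 of bar 3 is beat (3−1)×7 + 3 = 17 overall.
Running totals: Bdim ends at 2, C# ends at 4, Ebmaj7 ends at 8, F7 ends at 12, C#6 ends at 16, F# ends at 17.
Beat 17 falls within F#.

F#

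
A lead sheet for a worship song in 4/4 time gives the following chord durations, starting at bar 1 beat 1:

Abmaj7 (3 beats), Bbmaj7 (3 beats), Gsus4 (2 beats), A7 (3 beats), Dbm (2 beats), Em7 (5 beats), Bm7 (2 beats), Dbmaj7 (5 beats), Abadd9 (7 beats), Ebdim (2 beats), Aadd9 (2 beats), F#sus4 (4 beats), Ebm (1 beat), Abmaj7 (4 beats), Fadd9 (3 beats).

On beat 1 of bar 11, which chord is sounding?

Beat 1 of bar 11 is beat (11−1)×4 + 1 = 41 overall.
Running totals: Abmaj7 ends at 3, Bbmaj7 ends at 6, Gsus4 ends at 8, A7 ends at 11, Dbm ends at 13, Em7 ends at 18, Bm7 ends at 20, Dbmaj7 ends at 25, Abadd9 ends at 32, Ebdim ends at 34, Aadd9 ends at 36, F#sus4 ends at 40, Ebm ends at 41.
Beat 41 falls within Ebm.

Ebm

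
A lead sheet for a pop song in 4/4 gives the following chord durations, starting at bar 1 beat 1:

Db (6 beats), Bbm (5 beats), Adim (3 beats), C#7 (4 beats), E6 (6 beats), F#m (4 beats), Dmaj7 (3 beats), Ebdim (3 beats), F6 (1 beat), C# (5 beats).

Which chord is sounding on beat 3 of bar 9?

Beat 3 of bar 9 is beat (9−1)×4 + 3 = 35 overall.
Running totals: Db ends at 6, Bbm ends at 11, Adim ends at 14, C#7 ends at 18, E6 ends at 24, F#m ends at 28, Dmaj7 ends at 31, Ebdim ends at 34, F6 ends at 35.
Beat 35 falls within F6.

F6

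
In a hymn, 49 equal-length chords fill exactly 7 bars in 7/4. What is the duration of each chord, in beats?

1 beat

7 bars × 7 beats/bar = 49 beats total.
49 beats ÷ 49 chords = 1 beats per chord.
(That is a quarter note.)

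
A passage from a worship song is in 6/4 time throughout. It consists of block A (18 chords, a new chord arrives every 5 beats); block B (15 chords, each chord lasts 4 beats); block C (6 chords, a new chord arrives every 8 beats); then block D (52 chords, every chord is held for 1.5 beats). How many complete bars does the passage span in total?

A: 18 × 5 = 90 beats = 15 bars.
B: 15 × 4 = 60 beats = 10 bars.
C: 6 × 8 = 48 beats = 8 bars.
D: 52 × 1.5 = 78 beats = 13 bars.
Total: 15 + 10 + 8 + 13 = 46 bars.

46 bars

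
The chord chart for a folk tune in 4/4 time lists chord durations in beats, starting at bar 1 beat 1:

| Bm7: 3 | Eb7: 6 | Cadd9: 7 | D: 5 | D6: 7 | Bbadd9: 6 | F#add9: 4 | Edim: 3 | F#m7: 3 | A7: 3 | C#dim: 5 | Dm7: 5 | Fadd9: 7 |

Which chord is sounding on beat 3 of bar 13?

C#dim

Beat 3 of bar 13 is beat (13−1)×4 + 3 = 51 overall.
Running totals: Bm7 ends at 3, Eb7 ends at 9, Cadd9 ends at 16, D ends at 21, D6 ends at 28, Bbadd9 ends at 34, F#add9 ends at 38, Edim ends at 41, F#m7 ends at 44, A7 ends at 47, C#dim ends at 52.
Beat 51 falls within C#dim.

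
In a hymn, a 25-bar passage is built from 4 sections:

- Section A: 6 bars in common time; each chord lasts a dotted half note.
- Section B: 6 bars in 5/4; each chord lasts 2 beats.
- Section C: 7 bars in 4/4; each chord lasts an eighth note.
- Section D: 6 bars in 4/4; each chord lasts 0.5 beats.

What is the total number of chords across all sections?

127 chords

A: 6·4 = 24 beats, 24/3 = 8 chords.
B: 6·5 = 30 beats, 30/2 = 15 chords.
C: 7·4 = 28 beats, 28/0.5 = 56 chords.
D: 6·4 = 24 beats, 24/0.5 = 48 chords.
Total: 8 + 15 + 56 + 48 = 127.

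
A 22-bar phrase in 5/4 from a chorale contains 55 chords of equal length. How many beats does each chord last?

2 beats

22 bars × 5 beats/bar = 110 beats total.
110 beats ÷ 55 chords = 2 beats per chord.
(That is a half note.)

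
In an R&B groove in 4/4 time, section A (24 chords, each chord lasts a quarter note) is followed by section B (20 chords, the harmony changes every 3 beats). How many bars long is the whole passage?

A: 24 × 1 = 24 beats = 6 bars.
B: 20 × 3 = 60 beats = 15 bars.
Total: 6 + 15 = 21 bars.

21 bars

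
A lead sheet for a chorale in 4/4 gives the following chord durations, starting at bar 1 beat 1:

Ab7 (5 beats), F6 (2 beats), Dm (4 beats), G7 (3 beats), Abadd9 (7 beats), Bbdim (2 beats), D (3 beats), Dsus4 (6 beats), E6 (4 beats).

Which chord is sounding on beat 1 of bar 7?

Beat 1 of bar 7 is beat (7−1)×4 + 1 = 25 overall.
Running totals: Ab7 ends at 5, F6 ends at 7, Dm ends at 11, G7 ends at 14, Abadd9 ends at 21, Bbdim ends at 23, D ends at 26.
Beat 25 falls within D.

D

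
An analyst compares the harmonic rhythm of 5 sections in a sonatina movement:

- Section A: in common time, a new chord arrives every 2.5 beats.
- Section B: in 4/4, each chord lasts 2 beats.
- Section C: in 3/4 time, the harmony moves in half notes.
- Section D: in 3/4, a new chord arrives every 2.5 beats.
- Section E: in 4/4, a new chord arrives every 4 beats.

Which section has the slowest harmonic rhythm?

A: 4 beats/bar ÷ 2.5 beats/chord = 1.6 chords/bar.
B: 4 beats/bar ÷ 2 beats/chord = 2 chords/bar.
C: 3 beats/bar ÷ 2 beats/chord = 1.5 chords/bar.
D: 3 beats/bar ÷ 2.5 beats/chord = 1.2 chords/bar.
E: 4 beats/bar ÷ 4 beats/chord = 1 chord/bar.
Slowest is E at 1 chords/bar.

Section E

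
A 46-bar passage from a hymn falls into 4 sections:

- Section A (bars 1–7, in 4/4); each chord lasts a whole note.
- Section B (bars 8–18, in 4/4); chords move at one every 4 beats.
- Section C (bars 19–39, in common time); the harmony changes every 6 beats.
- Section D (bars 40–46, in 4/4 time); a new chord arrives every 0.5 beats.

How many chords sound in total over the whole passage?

A: 7 bars × 4 beats = 28 beats; 4 beats/chord → 7 chords.
B: 11 bars × 4 beats = 44 beats; 4 beats/chord → 11 chords.
C: 21 bars × 4 beats = 84 beats; 6 beats/chord → 14 chords.
D: 7 bars × 4 beats = 28 beats; 0.5 beats/chord → 56 chords.
Total: 7 + 11 + 14 + 56 = 88.

88 chords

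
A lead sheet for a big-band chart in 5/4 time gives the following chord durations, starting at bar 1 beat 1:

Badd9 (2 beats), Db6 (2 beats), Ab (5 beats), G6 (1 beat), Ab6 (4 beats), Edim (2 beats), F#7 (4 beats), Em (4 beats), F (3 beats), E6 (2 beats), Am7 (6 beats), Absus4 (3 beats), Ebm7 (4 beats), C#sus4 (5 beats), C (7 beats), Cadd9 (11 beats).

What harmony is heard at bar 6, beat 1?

Beat 1 of bar 6 is beat (6−1)×5 + 1 = 26 overall.
Running totals: Badd9 ends at 2, Db6 ends at 4, Ab ends at 9, G6 ends at 10, Ab6 ends at 14, Edim ends at 16, F#7 ends at 20, Em ends at 24, F ends at 27.
Beat 26 falls within F.

F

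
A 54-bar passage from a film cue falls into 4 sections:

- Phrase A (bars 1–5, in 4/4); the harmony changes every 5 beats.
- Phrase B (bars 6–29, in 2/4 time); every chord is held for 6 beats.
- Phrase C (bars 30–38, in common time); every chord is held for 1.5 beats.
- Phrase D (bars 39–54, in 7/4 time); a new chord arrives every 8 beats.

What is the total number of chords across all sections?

A: 5 bars × 4 beats = 20 beats; 5 beats/chord → 4 chords.
B: 24 bars × 2 beats = 48 beats; 6 beats/chord → 8 chords.
C: 9 bars × 4 beats = 36 beats; 1.5 beats/chord → 24 chords.
D: 16 bars × 7 beats = 112 beats; 8 beats/chord → 14 chords.
Total: 4 + 8 + 24 + 14 = 50.

50 chords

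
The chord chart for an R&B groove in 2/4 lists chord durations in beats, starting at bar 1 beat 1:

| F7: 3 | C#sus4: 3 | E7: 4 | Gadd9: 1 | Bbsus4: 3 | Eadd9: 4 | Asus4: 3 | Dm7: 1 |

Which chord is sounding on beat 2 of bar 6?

Beat 2 of bar 6 is beat (6−1)×2 + 2 = 12 overall.
Running totals: F7 ends at 3, C#sus4 ends at 6, E7 ends at 10, Gadd9 ends at 11, Bbsus4 ends at 14.
Beat 12 falls within Bbsus4.

Bbsus4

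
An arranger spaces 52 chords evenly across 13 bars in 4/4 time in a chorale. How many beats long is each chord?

1 beat

13 bars × 4 beats/bar = 52 beats total.
52 beats ÷ 52 chords = 1 beats per chord.
(That is a quarter note.)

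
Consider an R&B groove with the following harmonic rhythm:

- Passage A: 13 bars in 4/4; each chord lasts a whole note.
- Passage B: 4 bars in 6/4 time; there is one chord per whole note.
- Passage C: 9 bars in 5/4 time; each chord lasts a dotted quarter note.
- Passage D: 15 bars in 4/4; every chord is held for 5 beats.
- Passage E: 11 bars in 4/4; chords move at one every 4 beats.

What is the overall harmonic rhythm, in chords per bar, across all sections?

A: 13 bars of 4 beats is 52 beats; at 4 beats each that's 13 chords.
B: 4 bars of 6 beats is 24 beats; at 4 beats each that's 6 chords.
C: 9 bars of 5 beats is 45 beats; at 1.5 beats each that's 30 chords.
D: 15 bars of 4 beats is 60 beats; at 5 beats each that's 12 chords.
E: 11 bars of 4 beats is 44 beats; at 4 beats each that's 11 chords.
Overall: 72 chords over 52 bars → 72/52 = 18/13 chords per bar.

18/13 chords per bar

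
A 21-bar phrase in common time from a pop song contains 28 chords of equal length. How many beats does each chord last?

21 bars × 4 beats/bar = 84 beats total.
84 beats ÷ 28 chords = 3 beats per chord.
(That is a dotted half note.)

3 beats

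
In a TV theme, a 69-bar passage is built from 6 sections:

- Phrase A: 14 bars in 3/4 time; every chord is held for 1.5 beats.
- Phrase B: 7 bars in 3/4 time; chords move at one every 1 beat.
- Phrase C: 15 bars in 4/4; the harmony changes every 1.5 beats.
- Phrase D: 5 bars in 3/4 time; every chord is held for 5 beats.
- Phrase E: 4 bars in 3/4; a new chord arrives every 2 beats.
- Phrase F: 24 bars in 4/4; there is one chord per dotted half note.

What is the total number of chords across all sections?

130 chords

A: 14 bars × 3 beats = 42 beats; 1.5 beats/chord → 28 chords.
B: 7 bars × 3 beats = 21 beats; 1 beat/chord → 21 chords.
C: 15 bars × 4 beats = 60 beats; 1.5 beats/chord → 40 chords.
D: 5 bars × 3 beats = 15 beats; 5 beats/chord → 3 chords.
E: 4 bars × 3 beats = 12 beats; 2 beats/chord → 6 chords.
F: 24 bars × 4 beats = 96 beats; 3 beats/chord → 32 chords.
Total: 28 + 21 + 40 + 3 + 6 + 32 = 130.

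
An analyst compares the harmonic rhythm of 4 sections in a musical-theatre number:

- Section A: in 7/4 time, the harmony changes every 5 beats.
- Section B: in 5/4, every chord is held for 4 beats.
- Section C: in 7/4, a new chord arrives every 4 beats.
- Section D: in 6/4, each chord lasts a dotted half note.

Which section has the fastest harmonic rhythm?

Section D

A: 7/5 = 1.4 chords/bar.
B: 5/4 = 1.25 chords/bar.
C: 7/4 = 1.75 chords/bar.
D: 6/3 = 2 chords/bar.
Fastest is D at 2 chords/bar.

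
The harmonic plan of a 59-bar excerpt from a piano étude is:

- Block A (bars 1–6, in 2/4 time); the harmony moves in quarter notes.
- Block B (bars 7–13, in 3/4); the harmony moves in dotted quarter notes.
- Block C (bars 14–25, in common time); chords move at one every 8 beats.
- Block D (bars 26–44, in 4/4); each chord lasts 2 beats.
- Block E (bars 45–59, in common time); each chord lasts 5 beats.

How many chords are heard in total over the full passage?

82 chords

A: 6 bars × 2 beats = 12 beats; 1 beat/chord → 12 chords.
B: 7 bars × 3 beats = 21 beats; 1.5 beats/chord → 14 chords.
C: 12 bars × 4 beats = 48 beats; 8 beats/chord → 6 chords.
D: 19 bars × 4 beats = 76 beats; 2 beats/chord → 38 chords.
E: 15 bars × 4 beats = 60 beats; 5 beats/chord → 12 chords.
Total: 12 + 14 + 6 + 38 + 12 = 82.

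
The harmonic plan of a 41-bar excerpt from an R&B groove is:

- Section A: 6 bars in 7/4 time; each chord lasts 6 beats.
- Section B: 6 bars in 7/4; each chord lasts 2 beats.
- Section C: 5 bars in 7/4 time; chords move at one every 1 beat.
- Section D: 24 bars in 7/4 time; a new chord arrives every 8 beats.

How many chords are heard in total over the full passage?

A: 6·7 = 42 beats, 42/6 = 7 chords.
B: 6·7 = 42 beats, 42/2 = 21 chords.
C: 5·7 = 35 beats, 35/1 = 35 chords.
D: 24·7 = 168 beats, 168/8 = 21 chords.
Total: 7 + 21 + 35 + 21 = 84.

84 chords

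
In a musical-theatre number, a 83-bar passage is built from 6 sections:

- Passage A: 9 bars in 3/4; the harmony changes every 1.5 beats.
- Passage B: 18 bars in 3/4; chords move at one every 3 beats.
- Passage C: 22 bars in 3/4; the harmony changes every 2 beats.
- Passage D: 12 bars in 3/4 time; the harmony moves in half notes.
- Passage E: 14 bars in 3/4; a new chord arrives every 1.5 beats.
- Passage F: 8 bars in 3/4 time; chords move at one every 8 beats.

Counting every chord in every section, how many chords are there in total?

A: 9·3 = 27 beats, 27/1.5 = 18 chords.
B: 18·3 = 54 beats, 54/3 = 18 chords.
C: 22·3 = 66 beats, 66/2 = 33 chords.
D: 12·3 = 36 beats, 36/2 = 18 chords.
E: 14·3 = 42 beats, 42/1.5 = 28 chords.
F: 8·3 = 24 beats, 24/8 = 3 chords.
Total: 18 + 18 + 33 + 18 + 28 + 3 = 118.

118 chords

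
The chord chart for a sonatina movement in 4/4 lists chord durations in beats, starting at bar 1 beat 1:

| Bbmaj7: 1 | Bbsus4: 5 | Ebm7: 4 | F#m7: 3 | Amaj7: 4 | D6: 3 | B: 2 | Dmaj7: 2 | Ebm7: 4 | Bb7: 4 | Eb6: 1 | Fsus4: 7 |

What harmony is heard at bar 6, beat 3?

Beat 3 of bar 6 is beat (6−1)×4 + 3 = 23 overall.
Running totals: Bbmaj7 ends at 1, Bbsus4 ends at 6, Ebm7 ends at 10, F#m7 ends at 13, Amaj7 ends at 17, D6 ends at 20, B ends at 22, Dmaj7 ends at 24.
Beat 23 falls within Dmaj7.

Dmaj7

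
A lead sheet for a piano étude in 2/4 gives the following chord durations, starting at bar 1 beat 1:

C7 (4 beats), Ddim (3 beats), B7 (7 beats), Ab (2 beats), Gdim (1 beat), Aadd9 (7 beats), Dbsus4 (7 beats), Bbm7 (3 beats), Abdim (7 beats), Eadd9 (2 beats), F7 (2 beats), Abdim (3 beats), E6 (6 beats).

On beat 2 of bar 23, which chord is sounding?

Beat 2 of bar 23 is beat (23−1)×2 + 2 = 46 overall.
Running totals: C7 ends at 4, Ddim ends at 7, B7 ends at 14, Ab ends at 16, Gdim ends at 17, Aadd9 ends at 24, Dbsus4 ends at 31, Bbm7 ends at 34, Abdim ends at 41, Eadd9 ends at 43, F7 ends at 45, Abdim ends at 48.
Beat 46 falls within Abdim.

Abdim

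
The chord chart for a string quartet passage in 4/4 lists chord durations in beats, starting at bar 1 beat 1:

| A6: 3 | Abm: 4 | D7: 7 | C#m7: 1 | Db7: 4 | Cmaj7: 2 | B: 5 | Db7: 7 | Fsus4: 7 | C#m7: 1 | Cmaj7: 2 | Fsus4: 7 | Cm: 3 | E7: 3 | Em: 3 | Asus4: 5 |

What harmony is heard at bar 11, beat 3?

Beat 3 of bar 11 is beat (11−1)×4 + 3 = 43 overall.
Running totals: A6 ends at 3, Abm ends at 7, D7 ends at 14, C#m7 ends at 15, Db7 ends at 19, Cmaj7 ends at 21, B ends at 26, Db7 ends at 33, Fsus4 ends at 40, C#m7 ends at 41, Cmaj7 ends at 43.
Beat 43 falls within Cmaj7.

Cmaj7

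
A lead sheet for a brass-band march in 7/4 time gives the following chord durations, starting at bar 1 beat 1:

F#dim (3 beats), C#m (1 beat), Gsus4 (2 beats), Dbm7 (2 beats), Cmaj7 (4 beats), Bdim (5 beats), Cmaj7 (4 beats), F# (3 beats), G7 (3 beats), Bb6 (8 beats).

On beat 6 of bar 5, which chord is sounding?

Beat 6 of bar 5 is beat (5−1)×7 + 6 = 34 overall.
Running totals: F#dim ends at 3, C#m ends at 4, Gsus4 ends at 6, Dbm7 ends at 8, Cmaj7 ends at 12, Bdim ends at 17, Cmaj7 ends at 21, F# ends at 24, G7 ends at 27, Bb6 ends at 35.
Beat 34 falls within Bb6.

Bb6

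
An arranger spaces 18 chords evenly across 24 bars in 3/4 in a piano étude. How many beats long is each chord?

4 beats

24 bars × 3 beats/bar = 72 beats total.
72 beats ÷ 18 chords = 4 beats per chord.
(That is a whole note.)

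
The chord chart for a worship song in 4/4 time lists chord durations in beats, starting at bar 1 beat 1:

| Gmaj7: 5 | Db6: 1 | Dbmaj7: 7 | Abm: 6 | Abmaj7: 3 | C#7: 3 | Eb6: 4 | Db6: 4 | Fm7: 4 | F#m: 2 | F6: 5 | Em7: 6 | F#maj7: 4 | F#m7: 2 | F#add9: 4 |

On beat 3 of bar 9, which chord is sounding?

Fm7

Beat 3 of bar 9 is beat (9−1)×4 + 3 = 35 overall.
Running totals: Gmaj7 ends at 5, Db6 ends at 6, Dbmaj7 ends at 13, Abm ends at 19, Abmaj7 ends at 22, C#7 ends at 25, Eb6 ends at 29, Db6 ends at 33, Fm7 ends at 37.
Beat 35 falls within Fm7.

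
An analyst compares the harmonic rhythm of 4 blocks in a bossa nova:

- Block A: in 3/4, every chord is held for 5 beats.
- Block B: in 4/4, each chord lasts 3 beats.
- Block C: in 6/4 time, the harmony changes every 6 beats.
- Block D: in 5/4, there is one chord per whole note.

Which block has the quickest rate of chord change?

Block B

A: each chord is 5 beats in 3/4, so 0.6 per bar.
B: each chord is 3 beats in 4/4, so 4/3 per bar.
C: each chord is 6 beats in 6/4, so 1 per bar.
D: each chord is 4 beats in 5/4, so 1.25 per bar.
Fastest is B at 4/3 chords/bar.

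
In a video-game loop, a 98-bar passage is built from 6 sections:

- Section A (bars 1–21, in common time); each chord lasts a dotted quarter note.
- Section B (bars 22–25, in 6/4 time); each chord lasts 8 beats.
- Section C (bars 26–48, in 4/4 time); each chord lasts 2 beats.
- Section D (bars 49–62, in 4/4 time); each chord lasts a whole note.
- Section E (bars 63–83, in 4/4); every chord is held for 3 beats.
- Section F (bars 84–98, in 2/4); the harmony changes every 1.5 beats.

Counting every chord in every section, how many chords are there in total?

A: 21·4 = 84 beats, 84/1.5 = 56 chords.
B: 4·6 = 24 beats, 24/8 = 3 chords.
C: 23·4 = 92 beats, 92/2 = 46 chords.
D: 14·4 = 56 beats, 56/4 = 14 chords.
E: 21·4 = 84 beats, 84/3 = 28 chords.
F: 15·2 = 30 beats, 30/1.5 = 20 chords.
Total: 56 + 3 + 46 + 14 + 28 + 20 = 167.

167 chords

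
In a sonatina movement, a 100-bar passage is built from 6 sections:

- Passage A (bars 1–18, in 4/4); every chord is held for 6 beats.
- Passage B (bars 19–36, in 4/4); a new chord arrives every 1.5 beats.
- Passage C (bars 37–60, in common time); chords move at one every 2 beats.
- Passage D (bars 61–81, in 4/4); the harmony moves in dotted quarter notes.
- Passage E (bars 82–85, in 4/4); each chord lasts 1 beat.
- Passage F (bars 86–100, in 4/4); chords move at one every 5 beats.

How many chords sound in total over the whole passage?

A has 72 beats and chords last 6 each, so 12 chords.
B has 72 beats and chords last 1.5 each, so 48 chords.
C has 96 beats and chords last 2 each, so 48 chords.
D has 84 beats and chords last 1.5 each, so 56 chords.
E has 16 beats and chords last 1 each, so 16 chords.
F has 60 beats and chords last 5 each, so 12 chords.
Total: 12 + 48 + 48 + 56 + 16 + 12 = 192.

192 chords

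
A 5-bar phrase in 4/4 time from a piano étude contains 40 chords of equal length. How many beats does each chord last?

0.5 beats

5 bars × 4 beats/bar = 20 beats total.
20 beats ÷ 40 chords = 0.5 beats per chord.
(That is an eighth note.)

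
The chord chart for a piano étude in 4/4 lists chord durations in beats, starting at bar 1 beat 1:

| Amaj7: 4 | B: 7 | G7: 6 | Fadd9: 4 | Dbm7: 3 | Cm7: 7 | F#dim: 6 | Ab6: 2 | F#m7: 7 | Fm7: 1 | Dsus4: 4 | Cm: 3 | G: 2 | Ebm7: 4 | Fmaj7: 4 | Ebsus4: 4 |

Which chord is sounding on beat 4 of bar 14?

G

Beat 4 of bar 14 is beat (14−1)×4 + 4 = 56 overall.
Running totals: Amaj7 ends at 4, B ends at 11, G7 ends at 17, Fadd9 ends at 21, Dbm7 ends at 24, Cm7 ends at 31, F#dim ends at 37, Ab6 ends at 39, F#m7 ends at 46, Fm7 ends at 47, Dsus4 ends at 51, Cm ends at 54, G ends at 56.
Beat 56 falls within G.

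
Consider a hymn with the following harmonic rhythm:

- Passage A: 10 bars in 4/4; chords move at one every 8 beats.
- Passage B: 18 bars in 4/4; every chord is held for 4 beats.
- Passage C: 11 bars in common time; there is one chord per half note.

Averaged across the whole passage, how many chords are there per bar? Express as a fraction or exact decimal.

A: 10 × 4 = 40 beats ÷ 8 = 5 chords.
B: 18 × 4 = 72 beats ÷ 4 = 18 chords.
C: 11 × 4 = 44 beats ÷ 2 = 22 chords.
Overall: 45 chords over 39 bars → 45/39 = 15/13 chords per bar.

15/13 chords per bar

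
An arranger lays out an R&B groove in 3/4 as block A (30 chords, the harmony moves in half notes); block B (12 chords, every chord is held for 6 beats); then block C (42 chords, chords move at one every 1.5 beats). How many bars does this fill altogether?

65 bars

A: 30 × 2 = 60 beats = 20 bars.
B: 12 × 6 = 72 beats = 24 bars.
C: 42 × 1.5 = 63 beats = 21 bars.
Total: 20 + 24 + 21 = 65 bars.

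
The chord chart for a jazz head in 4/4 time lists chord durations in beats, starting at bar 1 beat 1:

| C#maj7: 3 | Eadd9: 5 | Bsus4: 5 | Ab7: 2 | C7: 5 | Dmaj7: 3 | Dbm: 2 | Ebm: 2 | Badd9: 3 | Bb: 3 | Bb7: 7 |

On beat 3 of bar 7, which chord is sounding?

Beat 3 of bar 7 is beat (7−1)×4 + 3 = 27 overall.
Running totals: C#maj7 ends at 3, Eadd9 ends at 8, Bsus4 ends at 13, Ab7 ends at 15, C7 ends at 20, Dmaj7 ends at 23, Dbm ends at 25, Ebm ends at 27.
Beat 27 falls within Ebm.

Ebm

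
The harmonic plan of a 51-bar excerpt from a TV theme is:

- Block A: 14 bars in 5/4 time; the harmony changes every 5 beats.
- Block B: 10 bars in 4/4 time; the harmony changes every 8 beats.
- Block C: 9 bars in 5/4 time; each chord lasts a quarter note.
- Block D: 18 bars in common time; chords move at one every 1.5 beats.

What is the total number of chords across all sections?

112 chords

A: 14·5 = 70 beats, 70/5 = 14 chords.
B: 10·4 = 40 beats, 40/8 = 5 chords.
C: 9·5 = 45 beats, 45/1 = 45 chords.
D: 18·4 = 72 beats, 72/1.5 = 48 chords.
Total: 14 + 5 + 45 + 48 = 112.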